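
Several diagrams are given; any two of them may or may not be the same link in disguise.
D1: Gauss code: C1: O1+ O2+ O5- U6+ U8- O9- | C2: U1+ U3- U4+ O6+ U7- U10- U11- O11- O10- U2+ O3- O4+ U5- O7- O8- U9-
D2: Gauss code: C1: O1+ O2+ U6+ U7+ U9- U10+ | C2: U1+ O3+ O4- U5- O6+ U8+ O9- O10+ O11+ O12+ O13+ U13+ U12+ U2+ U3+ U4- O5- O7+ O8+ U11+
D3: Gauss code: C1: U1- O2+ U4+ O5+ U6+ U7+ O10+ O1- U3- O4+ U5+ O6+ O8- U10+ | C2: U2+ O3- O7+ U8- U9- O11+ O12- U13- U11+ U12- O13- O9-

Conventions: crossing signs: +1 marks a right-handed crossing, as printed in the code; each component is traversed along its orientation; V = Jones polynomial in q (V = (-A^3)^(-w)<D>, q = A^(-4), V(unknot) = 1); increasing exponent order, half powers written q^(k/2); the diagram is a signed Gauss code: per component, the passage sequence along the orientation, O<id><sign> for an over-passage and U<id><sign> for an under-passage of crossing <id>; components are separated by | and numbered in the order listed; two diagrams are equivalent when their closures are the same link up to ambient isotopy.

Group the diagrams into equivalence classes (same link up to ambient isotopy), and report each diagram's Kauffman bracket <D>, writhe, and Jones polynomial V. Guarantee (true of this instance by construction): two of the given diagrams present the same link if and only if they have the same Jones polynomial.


grouping into links: {D1} | {D2} | {D3}
V(D1) = -q^(-1/2) - q^(1/2)  (w -3, c 11, <D> = A^-11 + A^-7)
V(D2) = -q^(3/2) - q^(7/2) + q^(9/2) - q^(11/2)  [13 crossings, <D> = A^-1 - A^3 + A^7 + A^15, w = +7]
V(D3) = -q^(1/2) - q^(3/2) - q^(5/2) + q^(9/2)  [13 crossings, <D> = -A^-15 + A^-7 + A^-3 + A, w = +1]
why: 3 classes among 3 diagrams; unequal V(q) rules out equality


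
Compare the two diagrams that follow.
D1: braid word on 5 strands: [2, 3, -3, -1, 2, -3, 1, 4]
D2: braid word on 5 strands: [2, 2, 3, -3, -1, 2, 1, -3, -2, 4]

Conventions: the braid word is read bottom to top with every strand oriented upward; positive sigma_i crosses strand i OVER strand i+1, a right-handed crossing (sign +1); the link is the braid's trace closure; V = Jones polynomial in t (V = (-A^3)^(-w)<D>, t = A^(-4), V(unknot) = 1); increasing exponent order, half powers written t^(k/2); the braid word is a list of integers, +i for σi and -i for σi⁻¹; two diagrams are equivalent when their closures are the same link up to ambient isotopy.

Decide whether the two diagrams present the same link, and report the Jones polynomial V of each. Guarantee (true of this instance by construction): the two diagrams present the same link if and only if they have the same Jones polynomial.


equivalent: yes
D1 (bracket A^6; 8 crossings at w = +2): V = 1
V(D2) = 1  [10 crossings, <D> = A^6, w = +2]
observation: Markov moves rewrite D1 (8 crossings) into D2 (10)


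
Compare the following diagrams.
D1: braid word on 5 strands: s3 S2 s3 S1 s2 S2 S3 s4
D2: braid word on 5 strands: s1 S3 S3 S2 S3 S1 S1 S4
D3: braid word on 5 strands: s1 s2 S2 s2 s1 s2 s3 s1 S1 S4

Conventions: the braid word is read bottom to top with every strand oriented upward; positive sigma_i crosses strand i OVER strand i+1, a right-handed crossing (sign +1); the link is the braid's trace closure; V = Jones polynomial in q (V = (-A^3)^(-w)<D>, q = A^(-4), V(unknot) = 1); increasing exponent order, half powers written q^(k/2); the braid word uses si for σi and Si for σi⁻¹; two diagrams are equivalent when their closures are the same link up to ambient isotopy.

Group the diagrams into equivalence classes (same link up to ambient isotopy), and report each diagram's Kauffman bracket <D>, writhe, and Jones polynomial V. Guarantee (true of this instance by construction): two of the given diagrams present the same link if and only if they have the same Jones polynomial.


equivalence classes: {D1} | {D2} | {D3}
D1 (bracket 1; 8 crossings at w = 0): V = 1
D2 (bracket A^-14 + A^-6 - A^-2; 8 crossings at w = -6): V = -q^-4 + q^-3 + q^-1
V(D3) = q + q^3 - q^4  [10 crossings, <D> = -A^-4 + 1 + A^8, w = +4]
key observation: 3 values of V(q) split the 3 diagrams


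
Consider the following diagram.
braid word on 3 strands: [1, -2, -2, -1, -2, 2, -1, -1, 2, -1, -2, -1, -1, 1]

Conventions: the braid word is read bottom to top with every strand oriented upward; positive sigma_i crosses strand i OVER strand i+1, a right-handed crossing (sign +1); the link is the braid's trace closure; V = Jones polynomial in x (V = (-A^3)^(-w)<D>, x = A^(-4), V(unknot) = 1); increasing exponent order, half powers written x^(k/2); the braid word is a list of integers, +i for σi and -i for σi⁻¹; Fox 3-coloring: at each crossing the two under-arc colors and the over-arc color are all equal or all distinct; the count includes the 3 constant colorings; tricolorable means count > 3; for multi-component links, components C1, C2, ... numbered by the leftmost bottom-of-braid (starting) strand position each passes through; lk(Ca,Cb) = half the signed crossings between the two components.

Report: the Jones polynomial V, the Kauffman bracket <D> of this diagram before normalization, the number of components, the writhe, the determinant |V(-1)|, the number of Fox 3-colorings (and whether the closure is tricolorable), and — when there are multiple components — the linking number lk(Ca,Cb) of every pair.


Jones polynomial: V(x) = -x^-9 + 2x^-8 - 3x^-7 + 3x^-6 - 3x^-5 + 3x^-4 - x^-3 + x^-2
<D> = A^-10 - A^-6 + 3A^-2 - 3A^2 + 3A^6 - 3A^10 + 2A^14 - A^18; writhe -6
components 1, writhe -6 (14 crossings)
3-colorings: 3 of 3^14, det 17 — not tricolorable
note: V spans 7 powers of x: at least 7 crossings in any diagram


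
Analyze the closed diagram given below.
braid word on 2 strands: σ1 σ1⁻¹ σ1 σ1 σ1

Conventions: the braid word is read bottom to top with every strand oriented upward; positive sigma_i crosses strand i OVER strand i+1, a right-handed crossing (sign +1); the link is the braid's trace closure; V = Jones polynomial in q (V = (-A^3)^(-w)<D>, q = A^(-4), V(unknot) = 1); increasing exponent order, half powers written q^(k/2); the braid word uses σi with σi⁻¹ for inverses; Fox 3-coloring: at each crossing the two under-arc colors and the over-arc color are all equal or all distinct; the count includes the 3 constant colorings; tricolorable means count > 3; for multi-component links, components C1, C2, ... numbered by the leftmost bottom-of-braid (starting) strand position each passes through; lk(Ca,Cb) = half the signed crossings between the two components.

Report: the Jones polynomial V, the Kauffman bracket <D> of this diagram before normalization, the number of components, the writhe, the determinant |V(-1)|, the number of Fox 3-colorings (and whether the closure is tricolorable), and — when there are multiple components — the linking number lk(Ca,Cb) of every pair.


V = q + q^3 - q^4
<D> = A^-7 - A^-3 - A^5 (w = +3)
1 component over 5 crossings, w = +3
9 Fox colorings among 3^5, |V(-1)| = 3: tricolorable
why: free reduction leaves σ1 σ1 σ1 of the original 5 letters


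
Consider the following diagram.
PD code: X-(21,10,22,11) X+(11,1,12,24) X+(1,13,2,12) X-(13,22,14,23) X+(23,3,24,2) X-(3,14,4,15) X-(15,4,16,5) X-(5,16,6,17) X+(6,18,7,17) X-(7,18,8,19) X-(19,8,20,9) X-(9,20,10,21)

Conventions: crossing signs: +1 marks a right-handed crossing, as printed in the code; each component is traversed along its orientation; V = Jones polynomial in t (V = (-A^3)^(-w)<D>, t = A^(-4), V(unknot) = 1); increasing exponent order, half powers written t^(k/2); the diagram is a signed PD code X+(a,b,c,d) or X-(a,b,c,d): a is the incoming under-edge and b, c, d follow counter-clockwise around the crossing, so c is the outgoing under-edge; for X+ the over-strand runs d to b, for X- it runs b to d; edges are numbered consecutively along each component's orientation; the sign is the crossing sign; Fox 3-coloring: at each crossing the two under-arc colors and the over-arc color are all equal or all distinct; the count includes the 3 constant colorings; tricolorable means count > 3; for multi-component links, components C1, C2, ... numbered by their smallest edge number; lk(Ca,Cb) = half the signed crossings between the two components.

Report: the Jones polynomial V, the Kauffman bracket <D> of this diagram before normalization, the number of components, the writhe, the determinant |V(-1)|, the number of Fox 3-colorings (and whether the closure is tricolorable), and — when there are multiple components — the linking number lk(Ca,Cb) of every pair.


V(t) = -t^-9 + 2t^-8 - 3t^-7 + 4t^-6 - 5t^-5 + 5t^-4 - 4t^-3 + 4t^-2 - 2t^-1 + 2 - t
bracket: -A^-16 + 2A^-12 - 2A^-8 + 4A^-4 - 4 + 5A^4 - 5A^8 + 4A^12 - 3A^16 + 2A^20 - A^24, w = -4
1 component, writhe -4, over 12 crossings
det 33, colorings 9 of 3^12 — tricolorable
observation: w = -4 (over 12 crossings) is diagram-only; (-A^3)^(4) removes it from V


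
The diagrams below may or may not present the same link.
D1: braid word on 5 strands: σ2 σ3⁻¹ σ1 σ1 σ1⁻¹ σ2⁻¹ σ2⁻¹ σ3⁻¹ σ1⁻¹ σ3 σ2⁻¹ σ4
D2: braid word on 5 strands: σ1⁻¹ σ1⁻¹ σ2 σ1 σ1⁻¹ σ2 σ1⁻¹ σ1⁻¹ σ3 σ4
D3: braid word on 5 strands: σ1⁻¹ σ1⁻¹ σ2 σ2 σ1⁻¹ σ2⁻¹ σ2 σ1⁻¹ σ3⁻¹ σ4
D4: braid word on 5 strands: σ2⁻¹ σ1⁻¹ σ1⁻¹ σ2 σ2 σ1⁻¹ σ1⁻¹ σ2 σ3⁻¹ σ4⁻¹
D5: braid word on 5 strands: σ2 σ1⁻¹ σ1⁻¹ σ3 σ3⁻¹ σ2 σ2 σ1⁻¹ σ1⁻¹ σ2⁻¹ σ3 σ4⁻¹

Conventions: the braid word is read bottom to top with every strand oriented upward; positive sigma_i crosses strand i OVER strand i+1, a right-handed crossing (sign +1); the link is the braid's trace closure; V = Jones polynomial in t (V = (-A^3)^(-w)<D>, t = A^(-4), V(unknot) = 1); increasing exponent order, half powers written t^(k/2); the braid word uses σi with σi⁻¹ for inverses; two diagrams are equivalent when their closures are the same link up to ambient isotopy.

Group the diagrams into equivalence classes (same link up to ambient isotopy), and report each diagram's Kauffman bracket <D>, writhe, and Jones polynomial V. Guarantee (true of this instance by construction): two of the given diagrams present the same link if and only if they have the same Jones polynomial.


equivalence classes: {D1} | {D2, D3, D4, D5}
D1 (bracket A^-6 + A^-2 + A^2 + A^6; 12 crossings at w = -2): V = t^-3 + t^-2 + t^-1 + 1
V(D2) = t^-5 - t^-4 + 2t^-3 - t^-2 + 2t^-1 + t  (w 0, c 10, <D> = A^-4 + 2A^4 - A^8 + 2A^12 - A^16 + A^20)
D3 (bracket A^-10 + 2A^-2 - A^2 + 2A^6 - A^10 + A^14; 10 crossings at w = -2): V = t^-5 - t^-4 + 2t^-3 - t^-2 + 2t^-1 + t
V(D4) = t^-5 - t^-4 + 2t^-3 - t^-2 + 2t^-1 + t  [10 crossings, <D> = A^-16 + 2A^-8 - A^-4 + 2 - A^4 + A^8, w = -4]
D5 (bracket A^-10 + 2A^-2 - A^2 + 2A^6 - A^10 + A^14; 12 crossings at w = -2): V = t^-5 - t^-4 + 2t^-3 - t^-2 + 2t^-1 + t
key observation: comparing 5 Jones polynomials yields 2 groups


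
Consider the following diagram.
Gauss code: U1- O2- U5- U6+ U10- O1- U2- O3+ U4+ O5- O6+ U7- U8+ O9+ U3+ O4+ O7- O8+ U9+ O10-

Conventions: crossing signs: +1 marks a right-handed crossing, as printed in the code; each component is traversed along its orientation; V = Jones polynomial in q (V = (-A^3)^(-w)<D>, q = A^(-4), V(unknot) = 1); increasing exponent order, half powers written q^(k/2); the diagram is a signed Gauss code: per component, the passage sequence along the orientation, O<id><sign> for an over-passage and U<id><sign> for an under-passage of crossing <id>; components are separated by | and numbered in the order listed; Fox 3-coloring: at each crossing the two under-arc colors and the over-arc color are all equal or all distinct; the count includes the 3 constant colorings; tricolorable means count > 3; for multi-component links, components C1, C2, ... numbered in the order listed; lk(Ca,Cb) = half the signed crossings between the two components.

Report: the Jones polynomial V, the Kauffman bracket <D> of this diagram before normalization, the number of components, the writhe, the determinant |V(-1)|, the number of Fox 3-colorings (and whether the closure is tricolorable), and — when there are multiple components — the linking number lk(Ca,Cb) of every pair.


V = -q^-3 + q^-2 - q^-1 + 3 - q + q^2 - q^3
<D> = -A^-12 + A^-8 - A^-4 + 3 - A^4 + A^8 - A^12 (w = 0)
1 component over 10 crossings, w = 0
27 Fox colorings among 3^10, |V(-1)| = 9: tricolorable
why: w = 0 (over 10 crossings) is diagram-only; (-A^3)^(0) removes it from V


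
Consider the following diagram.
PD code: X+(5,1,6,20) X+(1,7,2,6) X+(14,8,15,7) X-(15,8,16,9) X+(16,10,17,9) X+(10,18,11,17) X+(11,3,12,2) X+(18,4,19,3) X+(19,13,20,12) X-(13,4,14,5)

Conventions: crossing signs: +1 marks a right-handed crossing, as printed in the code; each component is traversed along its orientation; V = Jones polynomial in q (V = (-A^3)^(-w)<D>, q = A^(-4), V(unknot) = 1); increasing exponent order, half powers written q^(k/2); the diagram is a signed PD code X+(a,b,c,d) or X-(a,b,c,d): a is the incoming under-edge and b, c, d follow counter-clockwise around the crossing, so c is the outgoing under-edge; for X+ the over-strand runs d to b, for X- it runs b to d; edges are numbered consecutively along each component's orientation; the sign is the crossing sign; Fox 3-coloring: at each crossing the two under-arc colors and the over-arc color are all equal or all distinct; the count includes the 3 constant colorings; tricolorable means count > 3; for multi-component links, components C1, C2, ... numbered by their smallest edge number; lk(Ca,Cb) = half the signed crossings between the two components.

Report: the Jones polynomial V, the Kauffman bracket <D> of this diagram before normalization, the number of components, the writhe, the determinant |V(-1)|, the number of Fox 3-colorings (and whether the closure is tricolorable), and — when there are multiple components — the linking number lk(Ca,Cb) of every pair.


V(q) = q^2 + 2q^4 - 2q^5 + q^6 - 2q^7 + q^8
bracket: A^-14 - 2A^-10 + A^-6 - 2A^-2 + 2A^2 + A^10, w = +6
1 component, writhe +6, over 10 crossings
det 9, colorings 27 of 3^10 — tricolorable
observation: det 9 = |V(-1)|; divisible by 3, so tricolorable


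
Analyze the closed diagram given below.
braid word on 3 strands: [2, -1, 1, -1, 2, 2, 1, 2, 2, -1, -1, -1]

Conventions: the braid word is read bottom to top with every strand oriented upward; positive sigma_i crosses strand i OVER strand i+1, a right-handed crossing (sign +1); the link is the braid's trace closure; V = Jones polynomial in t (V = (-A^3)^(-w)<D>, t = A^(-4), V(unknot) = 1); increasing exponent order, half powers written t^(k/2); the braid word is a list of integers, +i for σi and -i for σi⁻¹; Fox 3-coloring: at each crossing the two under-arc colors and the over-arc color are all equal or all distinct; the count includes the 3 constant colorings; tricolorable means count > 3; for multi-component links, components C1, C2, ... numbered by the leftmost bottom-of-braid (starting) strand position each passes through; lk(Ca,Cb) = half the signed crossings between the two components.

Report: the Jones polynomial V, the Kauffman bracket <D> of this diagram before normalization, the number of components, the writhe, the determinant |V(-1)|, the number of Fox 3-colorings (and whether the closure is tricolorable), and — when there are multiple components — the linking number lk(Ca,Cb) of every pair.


V = -t^-1 + 2 - t + 2t^2 - t^3 + t^4 - t^5
<D> = -A^-14 + A^-10 - A^-6 + 2A^-2 - A^2 + 2A^6 - A^10 (w = +2)
1 component over 12 crossings, w = +2
9 Fox colorings among 3^12, |V(-1)| = 9: tricolorable
why: det 9 = |V(-1)|; divisible by 3, so tricolorable


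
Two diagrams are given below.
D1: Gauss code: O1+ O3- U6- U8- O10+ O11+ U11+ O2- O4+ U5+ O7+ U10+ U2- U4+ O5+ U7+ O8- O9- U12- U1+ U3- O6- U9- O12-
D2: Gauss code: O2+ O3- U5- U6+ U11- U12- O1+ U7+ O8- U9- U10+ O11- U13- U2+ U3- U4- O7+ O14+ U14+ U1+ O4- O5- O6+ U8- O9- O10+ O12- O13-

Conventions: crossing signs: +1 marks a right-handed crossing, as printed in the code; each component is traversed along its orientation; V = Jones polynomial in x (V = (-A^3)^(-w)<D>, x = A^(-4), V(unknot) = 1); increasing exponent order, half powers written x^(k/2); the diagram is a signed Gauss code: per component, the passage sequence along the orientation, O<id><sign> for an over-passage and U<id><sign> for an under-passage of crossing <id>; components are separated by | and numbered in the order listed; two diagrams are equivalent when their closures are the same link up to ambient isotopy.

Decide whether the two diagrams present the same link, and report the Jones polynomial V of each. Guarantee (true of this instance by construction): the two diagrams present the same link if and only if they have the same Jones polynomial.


same link: no
V(D1) = -x^-3 + x^-2 - x^-1 + 3 - x + x^2 - x^3  [12 crossings, <D> = -A^-12 + A^-8 - A^-4 + 3 - A^4 + A^8 - A^12, w = 0]
V(D2) = x^-5 - 2x^-4 + 2x^-3 - 2x^-2 + 2x^-1 - 1 + x  (w -2, c 14, <D> = A^-10 - A^-6 + 2A^-2 - 2A^2 + 2A^6 - 2A^10 + A^14)
note: comparing 2 Jones polynomials yields 2 groups


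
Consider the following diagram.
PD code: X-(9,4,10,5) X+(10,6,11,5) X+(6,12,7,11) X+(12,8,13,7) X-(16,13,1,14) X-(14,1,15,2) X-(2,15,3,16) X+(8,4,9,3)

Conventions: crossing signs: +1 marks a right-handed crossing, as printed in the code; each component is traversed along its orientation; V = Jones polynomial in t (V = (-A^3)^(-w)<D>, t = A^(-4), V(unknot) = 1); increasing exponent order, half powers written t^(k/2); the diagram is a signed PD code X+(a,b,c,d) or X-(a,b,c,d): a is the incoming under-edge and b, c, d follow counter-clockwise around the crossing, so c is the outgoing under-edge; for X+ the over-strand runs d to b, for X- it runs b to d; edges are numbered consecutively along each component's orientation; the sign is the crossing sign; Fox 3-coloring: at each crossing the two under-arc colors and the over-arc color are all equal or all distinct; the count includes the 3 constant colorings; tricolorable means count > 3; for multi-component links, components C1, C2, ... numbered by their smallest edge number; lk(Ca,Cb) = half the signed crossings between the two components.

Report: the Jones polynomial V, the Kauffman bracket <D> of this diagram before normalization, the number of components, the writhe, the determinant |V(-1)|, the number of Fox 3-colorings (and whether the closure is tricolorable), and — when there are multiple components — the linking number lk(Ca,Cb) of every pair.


V(t) = -t^-3 + t^-2 - t^-1 + 3 - t + t^2 - t^3
bracket: -A^-12 + A^-8 - A^-4 + 3 - A^4 + A^8 - A^12, w = 0
1 component, writhe 0, over 8 crossings
det 9, colorings 27 of 3^8 — tricolorable
observation: w = 0 (over 8 crossings) is diagram-only; (-A^3)^(0) removes it from V


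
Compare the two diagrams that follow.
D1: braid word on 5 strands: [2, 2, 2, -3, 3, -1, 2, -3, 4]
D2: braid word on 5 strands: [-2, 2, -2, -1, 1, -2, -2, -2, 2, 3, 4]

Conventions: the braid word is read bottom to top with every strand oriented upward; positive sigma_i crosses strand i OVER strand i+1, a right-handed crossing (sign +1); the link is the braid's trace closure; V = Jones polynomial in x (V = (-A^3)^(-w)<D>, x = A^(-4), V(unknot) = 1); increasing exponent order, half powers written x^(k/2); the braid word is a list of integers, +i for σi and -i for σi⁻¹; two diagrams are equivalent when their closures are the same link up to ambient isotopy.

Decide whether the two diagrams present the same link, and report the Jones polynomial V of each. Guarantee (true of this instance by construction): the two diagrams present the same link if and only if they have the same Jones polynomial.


same link: no
V(D1) = -x^(3/2) - x^(7/2) + x^(9/2) - x^(11/2)  [9 crossings, <D> = A^-13 - A^-9 + A^-5 + A^3, w = +3]
D2 (bracket A^-1 + A^3 + A^7 - A^15; 11 crossings at w = -1): V = x^(-9/2) - x^(-5/2) - x^(-3/2) - x^(-1/2)
note: V(x) takes 2 values over 2 diagrams, fixing the grouping


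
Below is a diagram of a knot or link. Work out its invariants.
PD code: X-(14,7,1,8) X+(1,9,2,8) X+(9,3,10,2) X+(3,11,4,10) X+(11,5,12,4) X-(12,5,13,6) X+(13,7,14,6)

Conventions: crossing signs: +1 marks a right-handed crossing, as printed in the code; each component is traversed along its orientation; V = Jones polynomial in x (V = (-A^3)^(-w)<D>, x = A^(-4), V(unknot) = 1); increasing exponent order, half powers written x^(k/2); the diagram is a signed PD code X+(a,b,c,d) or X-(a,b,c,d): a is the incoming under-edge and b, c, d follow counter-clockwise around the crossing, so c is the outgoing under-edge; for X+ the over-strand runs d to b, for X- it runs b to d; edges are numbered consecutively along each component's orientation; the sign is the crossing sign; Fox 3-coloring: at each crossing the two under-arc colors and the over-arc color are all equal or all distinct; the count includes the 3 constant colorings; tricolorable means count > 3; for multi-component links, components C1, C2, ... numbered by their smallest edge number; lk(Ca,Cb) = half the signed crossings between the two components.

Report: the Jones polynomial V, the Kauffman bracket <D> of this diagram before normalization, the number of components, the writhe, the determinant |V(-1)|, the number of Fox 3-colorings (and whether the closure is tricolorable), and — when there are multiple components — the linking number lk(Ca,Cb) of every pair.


Jones polynomial: V(x) = x + x^3 - x^4
<D> = A^-7 - A^-3 - A^5; writhe +3
components 1, writhe +3 (7 crossings)
3-colorings: 9 of 3^7, det 3 — tricolorable
note: |V(-1)| = 3: so tricolorable, since 3 divides 3


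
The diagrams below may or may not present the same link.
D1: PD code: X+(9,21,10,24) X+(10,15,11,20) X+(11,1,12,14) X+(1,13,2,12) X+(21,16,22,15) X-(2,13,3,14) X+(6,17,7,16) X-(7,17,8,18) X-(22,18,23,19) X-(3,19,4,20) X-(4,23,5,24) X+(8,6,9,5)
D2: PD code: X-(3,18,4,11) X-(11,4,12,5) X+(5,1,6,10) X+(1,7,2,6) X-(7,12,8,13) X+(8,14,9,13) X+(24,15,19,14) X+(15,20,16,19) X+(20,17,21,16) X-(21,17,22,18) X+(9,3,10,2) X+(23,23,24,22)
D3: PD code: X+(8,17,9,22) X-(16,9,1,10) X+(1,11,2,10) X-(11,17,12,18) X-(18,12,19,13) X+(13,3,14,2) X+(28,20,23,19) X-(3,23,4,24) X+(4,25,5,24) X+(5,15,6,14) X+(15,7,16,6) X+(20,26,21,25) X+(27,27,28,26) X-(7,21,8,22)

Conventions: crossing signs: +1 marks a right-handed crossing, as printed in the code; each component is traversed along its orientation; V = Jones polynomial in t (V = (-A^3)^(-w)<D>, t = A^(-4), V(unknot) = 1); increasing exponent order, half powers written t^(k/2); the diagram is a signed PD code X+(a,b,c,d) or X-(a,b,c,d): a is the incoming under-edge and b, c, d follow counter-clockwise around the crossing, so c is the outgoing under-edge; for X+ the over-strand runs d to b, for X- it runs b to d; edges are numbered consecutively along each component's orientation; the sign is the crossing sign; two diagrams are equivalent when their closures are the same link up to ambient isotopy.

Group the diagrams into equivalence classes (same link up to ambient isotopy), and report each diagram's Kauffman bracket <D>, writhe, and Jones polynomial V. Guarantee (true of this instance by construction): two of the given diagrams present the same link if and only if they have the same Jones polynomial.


equivalence classes: {D1} | {D2, D3}
D1 (bracket A^2 + 2A^6 + A^10; 12 crossings at w = +2): V = t^-1 + 2 + t
V(D2) = t^-1 + 3t - t^2 + 3t^3 - 2t^4 + t^5 - t^6  [12 crossings, <D> = -A^-12 + A^-8 - 2A^-4 + 3 - A^4 + 3A^8 + A^16, w = +4]
V(D3) = t^-1 + 3t - t^2 + 3t^3 - 2t^4 + t^5 - t^6  (w +4, c 14, <D> = -A^-12 + A^-8 - 2A^-4 + 3 - A^4 + 3A^8 + A^16)
observation: 2 values of V(t) split the 3 diagrams


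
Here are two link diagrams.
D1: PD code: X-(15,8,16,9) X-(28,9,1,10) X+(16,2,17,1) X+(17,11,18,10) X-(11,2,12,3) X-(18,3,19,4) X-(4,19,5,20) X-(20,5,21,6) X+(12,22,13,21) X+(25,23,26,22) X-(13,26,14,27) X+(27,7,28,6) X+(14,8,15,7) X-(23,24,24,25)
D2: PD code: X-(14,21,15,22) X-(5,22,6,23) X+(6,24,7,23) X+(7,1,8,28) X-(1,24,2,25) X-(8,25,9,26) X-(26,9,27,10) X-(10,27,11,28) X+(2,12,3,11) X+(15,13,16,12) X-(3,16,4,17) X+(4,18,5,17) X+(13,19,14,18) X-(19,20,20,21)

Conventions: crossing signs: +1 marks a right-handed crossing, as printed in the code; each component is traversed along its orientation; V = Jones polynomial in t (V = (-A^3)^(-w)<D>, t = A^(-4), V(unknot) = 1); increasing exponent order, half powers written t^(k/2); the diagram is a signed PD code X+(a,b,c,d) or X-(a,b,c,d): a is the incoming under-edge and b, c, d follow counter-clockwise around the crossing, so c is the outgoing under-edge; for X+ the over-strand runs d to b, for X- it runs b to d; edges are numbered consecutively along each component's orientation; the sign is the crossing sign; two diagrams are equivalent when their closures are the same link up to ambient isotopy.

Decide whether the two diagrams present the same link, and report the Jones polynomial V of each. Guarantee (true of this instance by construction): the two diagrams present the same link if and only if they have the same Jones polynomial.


same link: yes
V(D1) = -t^-4 + t^-3 + t^-1  [14 crossings, <D> = A^-2 + A^6 - A^10, w = -2]
D2 (bracket A^-2 + A^6 - A^10; 14 crossings at w = -2): V = -t^-4 + t^-3 + t^-1
note: one V(t) for all 2 diagrams — one class (guaranteed)


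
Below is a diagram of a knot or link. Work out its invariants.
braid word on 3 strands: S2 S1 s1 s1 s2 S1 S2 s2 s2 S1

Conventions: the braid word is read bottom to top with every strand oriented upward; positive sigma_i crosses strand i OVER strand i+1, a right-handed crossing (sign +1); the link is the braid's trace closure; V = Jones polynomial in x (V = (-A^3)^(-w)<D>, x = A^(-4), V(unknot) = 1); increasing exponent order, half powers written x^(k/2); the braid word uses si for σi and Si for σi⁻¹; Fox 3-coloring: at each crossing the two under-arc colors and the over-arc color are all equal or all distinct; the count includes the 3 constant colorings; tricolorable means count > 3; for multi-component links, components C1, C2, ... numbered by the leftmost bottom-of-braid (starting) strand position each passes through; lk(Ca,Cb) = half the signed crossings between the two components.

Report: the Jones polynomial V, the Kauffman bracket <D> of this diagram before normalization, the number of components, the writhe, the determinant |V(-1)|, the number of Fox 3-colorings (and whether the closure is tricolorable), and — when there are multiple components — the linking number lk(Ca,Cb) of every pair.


Jones polynomial: V(x) = x^-2 + 2 + x^2
<D> = A^-8 + 2 + A^8; writhe 0
components 3, writhe 0 (10 crossings)
linking number lk(C1,C2) = 0
lk(C1,C3): +1
lk(C2,C3) = -1
3-colorings: 3 of 3^10, det 4 — not tricolorable
note: w = 0 shifts under R1 moves; the (-A^3)^(0) factor cancels that in V


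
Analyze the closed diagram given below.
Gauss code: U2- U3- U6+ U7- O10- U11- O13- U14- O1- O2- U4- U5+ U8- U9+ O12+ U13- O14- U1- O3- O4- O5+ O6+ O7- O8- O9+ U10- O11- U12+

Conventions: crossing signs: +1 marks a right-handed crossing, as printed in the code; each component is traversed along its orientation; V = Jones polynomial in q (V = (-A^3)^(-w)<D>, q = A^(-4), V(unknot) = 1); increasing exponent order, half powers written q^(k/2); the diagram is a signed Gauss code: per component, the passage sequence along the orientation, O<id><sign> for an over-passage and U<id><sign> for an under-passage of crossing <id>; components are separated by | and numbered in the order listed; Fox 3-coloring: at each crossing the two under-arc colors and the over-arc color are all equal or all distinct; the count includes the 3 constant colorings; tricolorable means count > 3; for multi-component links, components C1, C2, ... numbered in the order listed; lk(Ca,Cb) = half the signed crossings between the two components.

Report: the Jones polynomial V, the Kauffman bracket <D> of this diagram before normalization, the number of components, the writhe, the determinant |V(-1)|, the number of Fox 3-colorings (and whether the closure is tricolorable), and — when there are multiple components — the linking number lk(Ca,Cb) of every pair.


Jones polynomial: V(q) = q^-8 - 2q^-7 + q^-6 - 2q^-5 + 2q^-4 + q^-2
<D> = A^-10 + 2A^-2 - 2A^2 + A^6 - 2A^10 + A^14; writhe -6
components 1, writhe -6 (14 crossings)
3-colorings: 27 of 3^14, det 9 — tricolorable
note: det 9 = |V(-1)|; divisible by 3, so tricolorable


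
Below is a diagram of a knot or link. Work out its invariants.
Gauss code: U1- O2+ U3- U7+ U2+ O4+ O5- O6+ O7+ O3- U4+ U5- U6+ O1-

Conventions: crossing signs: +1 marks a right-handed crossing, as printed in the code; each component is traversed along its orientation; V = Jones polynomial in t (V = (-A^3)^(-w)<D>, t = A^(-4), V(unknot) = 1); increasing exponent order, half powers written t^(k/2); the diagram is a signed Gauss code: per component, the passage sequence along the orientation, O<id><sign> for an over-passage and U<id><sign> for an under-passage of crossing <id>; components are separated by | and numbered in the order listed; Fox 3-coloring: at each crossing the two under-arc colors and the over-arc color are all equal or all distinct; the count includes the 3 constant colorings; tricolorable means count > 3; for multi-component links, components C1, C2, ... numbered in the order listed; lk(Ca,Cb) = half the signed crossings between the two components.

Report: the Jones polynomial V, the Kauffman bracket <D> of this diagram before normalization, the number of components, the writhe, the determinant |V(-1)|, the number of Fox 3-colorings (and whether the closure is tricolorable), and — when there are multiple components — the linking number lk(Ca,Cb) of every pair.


V(t) = 1
bracket: -A^3, w = +1
1 component, writhe +1, over 7 crossings
det 1, colorings 3 of 3^7 — not tricolorable
observation: w = +1 shifts under R1 moves; the (-A^3)^(-1) factor cancels that in V


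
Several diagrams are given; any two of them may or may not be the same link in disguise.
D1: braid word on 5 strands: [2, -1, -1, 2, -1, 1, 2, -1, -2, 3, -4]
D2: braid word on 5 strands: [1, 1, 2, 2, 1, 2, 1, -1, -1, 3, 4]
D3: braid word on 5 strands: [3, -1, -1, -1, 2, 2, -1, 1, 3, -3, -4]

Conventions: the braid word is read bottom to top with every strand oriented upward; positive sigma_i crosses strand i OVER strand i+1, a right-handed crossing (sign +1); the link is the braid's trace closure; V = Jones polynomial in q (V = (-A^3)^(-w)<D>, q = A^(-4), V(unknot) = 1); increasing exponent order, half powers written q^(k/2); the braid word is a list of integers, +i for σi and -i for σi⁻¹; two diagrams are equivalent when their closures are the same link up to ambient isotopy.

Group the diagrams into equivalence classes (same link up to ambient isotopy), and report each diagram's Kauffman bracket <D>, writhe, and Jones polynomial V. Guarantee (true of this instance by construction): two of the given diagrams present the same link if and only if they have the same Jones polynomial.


grouping into links: {D1, D3} | {D2}
V(D1) = q^(-7/2) - q^(-5/2) + q^(-3/2) - 2q^(-1/2) - q^(3/2)  (w -1, c 11, <D> = A^-9 + 2A^-1 - A^3 + A^7 - A^11)
V(D2) = -q^(3/2) - q^(7/2) + q^(9/2) - q^(11/2)  [11 crossings, <D> = A^-1 - A^3 + A^7 + A^15, w = +7]
D3 (bracket A^-9 + 2A^-1 - A^3 + A^7 - A^11; 11 crossings at w = -1): V = q^(-7/2) - q^(-5/2) + q^(-3/2) - 2q^(-1/2) - q^(3/2)
why: comparing 3 Jones polynomials yields 2 groups


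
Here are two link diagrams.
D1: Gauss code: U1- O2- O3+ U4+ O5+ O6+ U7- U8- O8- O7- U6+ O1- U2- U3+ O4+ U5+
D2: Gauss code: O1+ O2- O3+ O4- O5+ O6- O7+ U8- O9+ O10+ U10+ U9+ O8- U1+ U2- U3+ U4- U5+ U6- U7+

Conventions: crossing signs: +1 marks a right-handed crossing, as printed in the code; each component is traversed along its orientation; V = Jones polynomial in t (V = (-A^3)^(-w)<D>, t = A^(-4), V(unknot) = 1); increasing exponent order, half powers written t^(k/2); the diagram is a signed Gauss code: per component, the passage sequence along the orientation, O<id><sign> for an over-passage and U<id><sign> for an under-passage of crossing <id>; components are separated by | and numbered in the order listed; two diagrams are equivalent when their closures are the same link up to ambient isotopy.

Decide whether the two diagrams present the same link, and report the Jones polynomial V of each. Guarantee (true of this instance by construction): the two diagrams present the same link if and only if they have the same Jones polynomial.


same link: yes
V(D1) = 1  [8 crossings, <D> = 1, w = 0]
D2 (bracket A^6; 10 crossings at w = +2): V = 1
note: one V(t) for all 2 diagrams — one class (guaranteed)


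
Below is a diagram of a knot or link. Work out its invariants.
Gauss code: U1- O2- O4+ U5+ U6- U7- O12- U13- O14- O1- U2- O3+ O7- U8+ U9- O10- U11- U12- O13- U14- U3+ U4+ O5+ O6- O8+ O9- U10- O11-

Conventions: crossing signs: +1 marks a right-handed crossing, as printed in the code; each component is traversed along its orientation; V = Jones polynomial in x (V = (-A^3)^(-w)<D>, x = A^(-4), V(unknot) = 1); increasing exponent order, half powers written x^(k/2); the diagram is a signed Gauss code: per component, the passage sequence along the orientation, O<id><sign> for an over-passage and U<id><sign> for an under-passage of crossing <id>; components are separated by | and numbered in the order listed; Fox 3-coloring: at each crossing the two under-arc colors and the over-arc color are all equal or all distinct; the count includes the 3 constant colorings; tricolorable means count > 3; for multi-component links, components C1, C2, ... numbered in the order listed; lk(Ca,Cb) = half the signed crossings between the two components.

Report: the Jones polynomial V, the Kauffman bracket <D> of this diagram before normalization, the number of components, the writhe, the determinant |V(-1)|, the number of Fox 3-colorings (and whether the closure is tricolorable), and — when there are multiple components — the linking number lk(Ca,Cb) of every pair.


V(x) = -x^-9 + 2x^-8 - 3x^-7 + 3x^-6 - 3x^-5 + 3x^-4 - x^-3 + x^-2
bracket: A^-10 - A^-6 + 3A^-2 - 3A^2 + 3A^6 - 3A^10 + 2A^14 - A^18, w = -6
1 component, writhe -6, over 14 crossings
det 17, colorings 3 of 3^14 — not tricolorable
observation: det 17 = |V(-1)|; not divisible by 3, so not tricolorable


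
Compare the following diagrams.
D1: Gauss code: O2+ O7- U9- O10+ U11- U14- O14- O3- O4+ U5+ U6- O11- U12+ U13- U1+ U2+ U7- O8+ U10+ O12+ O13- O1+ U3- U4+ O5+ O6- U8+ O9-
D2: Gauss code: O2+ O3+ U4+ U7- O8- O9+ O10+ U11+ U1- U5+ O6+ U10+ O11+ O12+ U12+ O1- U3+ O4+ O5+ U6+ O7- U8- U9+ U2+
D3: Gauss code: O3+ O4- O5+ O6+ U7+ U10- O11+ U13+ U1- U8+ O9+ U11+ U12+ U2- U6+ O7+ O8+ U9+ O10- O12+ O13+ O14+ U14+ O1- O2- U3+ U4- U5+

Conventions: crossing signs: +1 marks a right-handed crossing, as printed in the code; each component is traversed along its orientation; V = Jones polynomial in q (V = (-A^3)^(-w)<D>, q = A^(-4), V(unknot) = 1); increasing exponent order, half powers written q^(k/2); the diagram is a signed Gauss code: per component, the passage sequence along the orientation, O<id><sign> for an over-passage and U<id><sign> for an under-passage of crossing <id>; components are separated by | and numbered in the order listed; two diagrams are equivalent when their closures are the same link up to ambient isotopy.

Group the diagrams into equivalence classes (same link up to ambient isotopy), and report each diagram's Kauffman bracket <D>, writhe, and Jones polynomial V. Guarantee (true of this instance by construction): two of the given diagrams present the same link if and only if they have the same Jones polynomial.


grouping into links: {D1} | {D2, D3}
V(D1) = q + q^3 - q^4  (w 0, c 14, <D> = -A^-16 + A^-12 + A^-4)
V(D2) = q - q^2 + 2q^3 - q^4 + q^5 - q^6  (w +6, c 12, <D> = -A^-6 + A^-2 - A^2 + 2A^6 - A^10 + A^14)
D3 (bracket -A^-6 + A^-2 - A^2 + 2A^6 - A^10 + A^14; 14 crossings at w = +6): V = q - q^2 + 2q^3 - q^4 + q^5 - q^6
why: V(q) takes 2 values over 3 diagrams, fixing the grouping


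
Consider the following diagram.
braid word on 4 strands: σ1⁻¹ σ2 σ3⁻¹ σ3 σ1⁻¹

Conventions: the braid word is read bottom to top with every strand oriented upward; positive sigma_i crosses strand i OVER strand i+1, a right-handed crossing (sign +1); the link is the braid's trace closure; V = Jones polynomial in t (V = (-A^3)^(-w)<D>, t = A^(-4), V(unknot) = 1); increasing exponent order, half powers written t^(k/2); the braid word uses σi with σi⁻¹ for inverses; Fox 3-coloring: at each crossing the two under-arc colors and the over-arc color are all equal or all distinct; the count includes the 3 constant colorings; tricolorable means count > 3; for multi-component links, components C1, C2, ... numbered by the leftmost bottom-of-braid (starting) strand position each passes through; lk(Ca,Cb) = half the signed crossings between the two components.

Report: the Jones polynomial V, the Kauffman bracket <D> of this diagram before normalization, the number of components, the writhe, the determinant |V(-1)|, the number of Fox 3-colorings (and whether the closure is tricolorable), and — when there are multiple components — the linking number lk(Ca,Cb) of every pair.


V(t) = t^-3 + t^-2 + t^-1 + 1
bracket: -A^-3 - A - A^5 - A^9, w = -1
3 components, writhe -1, over 5 crossings
lk(C1,C2) = -1
linking number lk(C1,C3) = 0
lk(C2,C3): 0
det 0, colorings 9 of 3^6 — tricolorable
observation: w = -1 (over 5 crossings) is diagram-only; (-A^3)^(1) removes it from V


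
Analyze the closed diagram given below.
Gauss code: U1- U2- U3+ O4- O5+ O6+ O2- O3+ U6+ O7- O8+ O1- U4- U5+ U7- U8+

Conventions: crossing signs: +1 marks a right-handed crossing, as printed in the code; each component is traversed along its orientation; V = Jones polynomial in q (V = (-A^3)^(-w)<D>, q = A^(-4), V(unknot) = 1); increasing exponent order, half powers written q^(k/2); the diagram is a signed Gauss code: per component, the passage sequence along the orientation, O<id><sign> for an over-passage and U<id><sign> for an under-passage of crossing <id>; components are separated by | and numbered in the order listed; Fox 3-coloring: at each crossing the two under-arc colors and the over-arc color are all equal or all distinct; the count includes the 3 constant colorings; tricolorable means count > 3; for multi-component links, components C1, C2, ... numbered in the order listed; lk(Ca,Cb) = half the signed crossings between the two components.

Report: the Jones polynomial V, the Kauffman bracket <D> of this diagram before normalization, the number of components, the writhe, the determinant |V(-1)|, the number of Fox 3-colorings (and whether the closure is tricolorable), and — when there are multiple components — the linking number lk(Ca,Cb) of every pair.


V(q) = 1
bracket: 1, w = 0
1 component, writhe 0, over 8 crossings
det 1, colorings 3 of 3^8 — not tricolorable
observation: det 1 = |V(-1)|; not divisible by 3, so not tricolorable


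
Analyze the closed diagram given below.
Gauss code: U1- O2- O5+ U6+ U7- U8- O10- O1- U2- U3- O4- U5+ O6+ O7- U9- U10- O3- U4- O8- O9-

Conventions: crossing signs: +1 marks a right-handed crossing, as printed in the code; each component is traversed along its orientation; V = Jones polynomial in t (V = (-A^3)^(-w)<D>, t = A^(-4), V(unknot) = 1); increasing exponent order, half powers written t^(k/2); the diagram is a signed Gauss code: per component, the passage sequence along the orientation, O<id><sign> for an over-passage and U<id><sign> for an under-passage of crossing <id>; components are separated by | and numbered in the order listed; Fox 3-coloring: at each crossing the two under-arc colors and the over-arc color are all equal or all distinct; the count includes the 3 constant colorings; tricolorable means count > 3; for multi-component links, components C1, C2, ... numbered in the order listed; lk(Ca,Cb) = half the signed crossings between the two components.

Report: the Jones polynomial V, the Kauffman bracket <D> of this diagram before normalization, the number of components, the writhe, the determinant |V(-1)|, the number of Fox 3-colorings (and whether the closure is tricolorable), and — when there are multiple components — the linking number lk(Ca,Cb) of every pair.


V(t) = t^-8 - 2t^-7 + t^-6 - 2t^-5 + 2t^-4 + t^-2
bracket: A^-10 + 2A^-2 - 2A^2 + A^6 - 2A^10 + A^14, w = -6
1 component, writhe -6, over 10 crossings
det 9, colorings 27 of 3^10 — tricolorable
observation: w = -6 (over 10 crossings) is diagram-only; (-A^3)^(6) removes it from V
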